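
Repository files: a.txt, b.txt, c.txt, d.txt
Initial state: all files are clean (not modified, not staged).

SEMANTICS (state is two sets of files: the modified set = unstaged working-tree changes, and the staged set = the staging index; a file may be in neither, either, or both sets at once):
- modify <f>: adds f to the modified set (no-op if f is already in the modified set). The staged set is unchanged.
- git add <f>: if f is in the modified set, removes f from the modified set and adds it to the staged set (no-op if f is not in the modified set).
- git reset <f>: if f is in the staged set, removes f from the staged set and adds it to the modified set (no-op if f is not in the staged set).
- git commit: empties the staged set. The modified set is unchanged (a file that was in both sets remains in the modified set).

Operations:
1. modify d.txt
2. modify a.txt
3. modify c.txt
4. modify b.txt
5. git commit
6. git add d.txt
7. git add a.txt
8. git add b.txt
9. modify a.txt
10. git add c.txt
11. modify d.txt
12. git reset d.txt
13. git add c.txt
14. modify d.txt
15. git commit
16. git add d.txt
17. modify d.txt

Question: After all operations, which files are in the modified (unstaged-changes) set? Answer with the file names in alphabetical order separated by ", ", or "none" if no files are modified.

Answer: a.txt, d.txt

Derivation:
After op 1 (modify d.txt): modified={d.txt} staged={none}
After op 2 (modify a.txt): modified={a.txt, d.txt} staged={none}
After op 3 (modify c.txt): modified={a.txt, c.txt, d.txt} staged={none}
After op 4 (modify b.txt): modified={a.txt, b.txt, c.txt, d.txt} staged={none}
After op 5 (git commit): modified={a.txt, b.txt, c.txt, d.txt} staged={none}
After op 6 (git add d.txt): modified={a.txt, b.txt, c.txt} staged={d.txt}
After op 7 (git add a.txt): modified={b.txt, c.txt} staged={a.txt, d.txt}
After op 8 (git add b.txt): modified={c.txt} staged={a.txt, b.txt, d.txt}
After op 9 (modify a.txt): modified={a.txt, c.txt} staged={a.txt, b.txt, d.txt}
After op 10 (git add c.txt): modified={a.txt} staged={a.txt, b.txt, c.txt, d.txt}
After op 11 (modify d.txt): modified={a.txt, d.txt} staged={a.txt, b.txt, c.txt, d.txt}
After op 12 (git reset d.txt): modified={a.txt, d.txt} staged={a.txt, b.txt, c.txt}
After op 13 (git add c.txt): modified={a.txt, d.txt} staged={a.txt, b.txt, c.txt}
After op 14 (modify d.txt): modified={a.txt, d.txt} staged={a.txt, b.txt, c.txt}
After op 15 (git commit): modified={a.txt, d.txt} staged={none}
After op 16 (git add d.txt): modified={a.txt} staged={d.txt}
After op 17 (modify d.txt): modified={a.txt, d.txt} staged={d.txt}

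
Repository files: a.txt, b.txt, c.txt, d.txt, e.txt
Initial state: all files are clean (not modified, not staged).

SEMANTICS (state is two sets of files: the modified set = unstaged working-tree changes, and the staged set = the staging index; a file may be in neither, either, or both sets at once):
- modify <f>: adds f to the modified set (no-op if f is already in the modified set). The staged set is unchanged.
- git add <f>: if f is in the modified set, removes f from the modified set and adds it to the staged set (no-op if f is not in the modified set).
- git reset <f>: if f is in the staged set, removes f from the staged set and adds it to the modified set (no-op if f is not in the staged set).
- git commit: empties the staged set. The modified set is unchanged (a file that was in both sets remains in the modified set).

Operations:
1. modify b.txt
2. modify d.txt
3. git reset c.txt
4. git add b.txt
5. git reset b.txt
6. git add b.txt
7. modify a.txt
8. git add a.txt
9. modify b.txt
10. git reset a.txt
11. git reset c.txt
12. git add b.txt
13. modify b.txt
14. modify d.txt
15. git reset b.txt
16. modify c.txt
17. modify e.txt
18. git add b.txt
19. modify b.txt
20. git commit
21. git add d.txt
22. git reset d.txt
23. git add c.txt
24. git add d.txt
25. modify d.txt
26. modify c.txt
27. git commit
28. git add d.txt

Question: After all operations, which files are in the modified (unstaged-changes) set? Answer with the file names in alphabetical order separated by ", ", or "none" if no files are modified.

Answer: a.txt, b.txt, c.txt, e.txt

Derivation:
After op 1 (modify b.txt): modified={b.txt} staged={none}
After op 2 (modify d.txt): modified={b.txt, d.txt} staged={none}
After op 3 (git reset c.txt): modified={b.txt, d.txt} staged={none}
After op 4 (git add b.txt): modified={d.txt} staged={b.txt}
After op 5 (git reset b.txt): modified={b.txt, d.txt} staged={none}
After op 6 (git add b.txt): modified={d.txt} staged={b.txt}
After op 7 (modify a.txt): modified={a.txt, d.txt} staged={b.txt}
After op 8 (git add a.txt): modified={d.txt} staged={a.txt, b.txt}
After op 9 (modify b.txt): modified={b.txt, d.txt} staged={a.txt, b.txt}
After op 10 (git reset a.txt): modified={a.txt, b.txt, d.txt} staged={b.txt}
After op 11 (git reset c.txt): modified={a.txt, b.txt, d.txt} staged={b.txt}
After op 12 (git add b.txt): modified={a.txt, d.txt} staged={b.txt}
After op 13 (modify b.txt): modified={a.txt, b.txt, d.txt} staged={b.txt}
After op 14 (modify d.txt): modified={a.txt, b.txt, d.txt} staged={b.txt}
After op 15 (git reset b.txt): modified={a.txt, b.txt, d.txt} staged={none}
After op 16 (modify c.txt): modified={a.txt, b.txt, c.txt, d.txt} staged={none}
After op 17 (modify e.txt): modified={a.txt, b.txt, c.txt, d.txt, e.txt} staged={none}
After op 18 (git add b.txt): modified={a.txt, c.txt, d.txt, e.txt} staged={b.txt}
After op 19 (modify b.txt): modified={a.txt, b.txt, c.txt, d.txt, e.txt} staged={b.txt}
After op 20 (git commit): modified={a.txt, b.txt, c.txt, d.txt, e.txt} staged={none}
After op 21 (git add d.txt): modified={a.txt, b.txt, c.txt, e.txt} staged={d.txt}
After op 22 (git reset d.txt): modified={a.txt, b.txt, c.txt, d.txt, e.txt} staged={none}
After op 23 (git add c.txt): modified={a.txt, b.txt, d.txt, e.txt} staged={c.txt}
After op 24 (git add d.txt): modified={a.txt, b.txt, e.txt} staged={c.txt, d.txt}
After op 25 (modify d.txt): modified={a.txt, b.txt, d.txt, e.txt} staged={c.txt, d.txt}
After op 26 (modify c.txt): modified={a.txt, b.txt, c.txt, d.txt, e.txt} staged={c.txt, d.txt}
After op 27 (git commit): modified={a.txt, b.txt, c.txt, d.txt, e.txt} staged={none}
After op 28 (git add d.txt): modified={a.txt, b.txt, c.txt, e.txt} staged={d.txt}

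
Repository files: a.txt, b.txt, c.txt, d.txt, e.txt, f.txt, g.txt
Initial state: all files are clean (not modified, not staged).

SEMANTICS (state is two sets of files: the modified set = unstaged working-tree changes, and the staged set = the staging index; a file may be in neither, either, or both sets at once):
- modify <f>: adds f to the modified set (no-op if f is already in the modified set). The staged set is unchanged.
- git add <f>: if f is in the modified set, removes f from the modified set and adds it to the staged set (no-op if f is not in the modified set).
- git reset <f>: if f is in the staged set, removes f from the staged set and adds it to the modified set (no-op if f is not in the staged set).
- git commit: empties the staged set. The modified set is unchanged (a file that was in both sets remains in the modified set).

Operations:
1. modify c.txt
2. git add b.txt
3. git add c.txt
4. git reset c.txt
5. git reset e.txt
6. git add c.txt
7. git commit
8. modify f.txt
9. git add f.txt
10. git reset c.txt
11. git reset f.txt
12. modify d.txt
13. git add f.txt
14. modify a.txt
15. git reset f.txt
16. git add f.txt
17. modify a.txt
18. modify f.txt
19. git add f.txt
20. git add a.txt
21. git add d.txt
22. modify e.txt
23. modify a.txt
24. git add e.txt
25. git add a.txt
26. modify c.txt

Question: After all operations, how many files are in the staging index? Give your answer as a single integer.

After op 1 (modify c.txt): modified={c.txt} staged={none}
After op 2 (git add b.txt): modified={c.txt} staged={none}
After op 3 (git add c.txt): modified={none} staged={c.txt}
After op 4 (git reset c.txt): modified={c.txt} staged={none}
After op 5 (git reset e.txt): modified={c.txt} staged={none}
After op 6 (git add c.txt): modified={none} staged={c.txt}
After op 7 (git commit): modified={none} staged={none}
After op 8 (modify f.txt): modified={f.txt} staged={none}
After op 9 (git add f.txt): modified={none} staged={f.txt}
After op 10 (git reset c.txt): modified={none} staged={f.txt}
After op 11 (git reset f.txt): modified={f.txt} staged={none}
After op 12 (modify d.txt): modified={d.txt, f.txt} staged={none}
After op 13 (git add f.txt): modified={d.txt} staged={f.txt}
After op 14 (modify a.txt): modified={a.txt, d.txt} staged={f.txt}
After op 15 (git reset f.txt): modified={a.txt, d.txt, f.txt} staged={none}
After op 16 (git add f.txt): modified={a.txt, d.txt} staged={f.txt}
After op 17 (modify a.txt): modified={a.txt, d.txt} staged={f.txt}
After op 18 (modify f.txt): modified={a.txt, d.txt, f.txt} staged={f.txt}
After op 19 (git add f.txt): modified={a.txt, d.txt} staged={f.txt}
After op 20 (git add a.txt): modified={d.txt} staged={a.txt, f.txt}
After op 21 (git add d.txt): modified={none} staged={a.txt, d.txt, f.txt}
After op 22 (modify e.txt): modified={e.txt} staged={a.txt, d.txt, f.txt}
After op 23 (modify a.txt): modified={a.txt, e.txt} staged={a.txt, d.txt, f.txt}
After op 24 (git add e.txt): modified={a.txt} staged={a.txt, d.txt, e.txt, f.txt}
After op 25 (git add a.txt): modified={none} staged={a.txt, d.txt, e.txt, f.txt}
After op 26 (modify c.txt): modified={c.txt} staged={a.txt, d.txt, e.txt, f.txt}
Final staged set: {a.txt, d.txt, e.txt, f.txt} -> count=4

Answer: 4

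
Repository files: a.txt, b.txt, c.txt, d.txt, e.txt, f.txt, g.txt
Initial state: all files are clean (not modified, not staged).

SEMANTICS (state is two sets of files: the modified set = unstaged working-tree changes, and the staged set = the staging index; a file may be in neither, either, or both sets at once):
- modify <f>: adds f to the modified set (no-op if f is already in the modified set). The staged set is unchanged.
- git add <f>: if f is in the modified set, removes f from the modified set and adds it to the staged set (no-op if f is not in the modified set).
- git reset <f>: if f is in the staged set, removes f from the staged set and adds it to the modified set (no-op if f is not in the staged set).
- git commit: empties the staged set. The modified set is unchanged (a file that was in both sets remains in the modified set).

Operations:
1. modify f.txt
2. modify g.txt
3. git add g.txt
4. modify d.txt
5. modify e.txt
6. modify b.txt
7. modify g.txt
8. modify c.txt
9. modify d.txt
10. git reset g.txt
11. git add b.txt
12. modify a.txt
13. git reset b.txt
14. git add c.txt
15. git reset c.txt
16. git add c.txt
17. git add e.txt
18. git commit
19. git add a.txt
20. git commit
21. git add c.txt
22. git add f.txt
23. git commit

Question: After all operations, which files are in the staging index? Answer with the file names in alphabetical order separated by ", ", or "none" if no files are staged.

After op 1 (modify f.txt): modified={f.txt} staged={none}
After op 2 (modify g.txt): modified={f.txt, g.txt} staged={none}
After op 3 (git add g.txt): modified={f.txt} staged={g.txt}
After op 4 (modify d.txt): modified={d.txt, f.txt} staged={g.txt}
After op 5 (modify e.txt): modified={d.txt, e.txt, f.txt} staged={g.txt}
After op 6 (modify b.txt): modified={b.txt, d.txt, e.txt, f.txt} staged={g.txt}
After op 7 (modify g.txt): modified={b.txt, d.txt, e.txt, f.txt, g.txt} staged={g.txt}
After op 8 (modify c.txt): modified={b.txt, c.txt, d.txt, e.txt, f.txt, g.txt} staged={g.txt}
After op 9 (modify d.txt): modified={b.txt, c.txt, d.txt, e.txt, f.txt, g.txt} staged={g.txt}
After op 10 (git reset g.txt): modified={b.txt, c.txt, d.txt, e.txt, f.txt, g.txt} staged={none}
After op 11 (git add b.txt): modified={c.txt, d.txt, e.txt, f.txt, g.txt} staged={b.txt}
After op 12 (modify a.txt): modified={a.txt, c.txt, d.txt, e.txt, f.txt, g.txt} staged={b.txt}
After op 13 (git reset b.txt): modified={a.txt, b.txt, c.txt, d.txt, e.txt, f.txt, g.txt} staged={none}
After op 14 (git add c.txt): modified={a.txt, b.txt, d.txt, e.txt, f.txt, g.txt} staged={c.txt}
After op 15 (git reset c.txt): modified={a.txt, b.txt, c.txt, d.txt, e.txt, f.txt, g.txt} staged={none}
After op 16 (git add c.txt): modified={a.txt, b.txt, d.txt, e.txt, f.txt, g.txt} staged={c.txt}
After op 17 (git add e.txt): modified={a.txt, b.txt, d.txt, f.txt, g.txt} staged={c.txt, e.txt}
After op 18 (git commit): modified={a.txt, b.txt, d.txt, f.txt, g.txt} staged={none}
After op 19 (git add a.txt): modified={b.txt, d.txt, f.txt, g.txt} staged={a.txt}
After op 20 (git commit): modified={b.txt, d.txt, f.txt, g.txt} staged={none}
After op 21 (git add c.txt): modified={b.txt, d.txt, f.txt, g.txt} staged={none}
After op 22 (git add f.txt): modified={b.txt, d.txt, g.txt} staged={f.txt}
After op 23 (git commit): modified={b.txt, d.txt, g.txt} staged={none}

Answer: none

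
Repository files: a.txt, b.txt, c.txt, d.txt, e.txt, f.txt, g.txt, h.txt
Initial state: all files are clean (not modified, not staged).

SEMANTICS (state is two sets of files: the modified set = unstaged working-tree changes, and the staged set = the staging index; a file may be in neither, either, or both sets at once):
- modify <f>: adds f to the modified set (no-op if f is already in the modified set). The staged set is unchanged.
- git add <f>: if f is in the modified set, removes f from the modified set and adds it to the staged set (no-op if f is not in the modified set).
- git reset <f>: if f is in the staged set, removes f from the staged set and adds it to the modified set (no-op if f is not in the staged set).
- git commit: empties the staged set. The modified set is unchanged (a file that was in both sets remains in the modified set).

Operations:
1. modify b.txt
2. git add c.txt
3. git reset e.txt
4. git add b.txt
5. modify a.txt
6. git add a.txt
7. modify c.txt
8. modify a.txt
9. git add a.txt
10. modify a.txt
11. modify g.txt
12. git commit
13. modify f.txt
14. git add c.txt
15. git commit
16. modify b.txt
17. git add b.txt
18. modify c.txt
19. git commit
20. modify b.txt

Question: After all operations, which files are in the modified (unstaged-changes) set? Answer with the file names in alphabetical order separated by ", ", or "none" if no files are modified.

Answer: a.txt, b.txt, c.txt, f.txt, g.txt

Derivation:
After op 1 (modify b.txt): modified={b.txt} staged={none}
After op 2 (git add c.txt): modified={b.txt} staged={none}
After op 3 (git reset e.txt): modified={b.txt} staged={none}
After op 4 (git add b.txt): modified={none} staged={b.txt}
After op 5 (modify a.txt): modified={a.txt} staged={b.txt}
After op 6 (git add a.txt): modified={none} staged={a.txt, b.txt}
After op 7 (modify c.txt): modified={c.txt} staged={a.txt, b.txt}
After op 8 (modify a.txt): modified={a.txt, c.txt} staged={a.txt, b.txt}
After op 9 (git add a.txt): modified={c.txt} staged={a.txt, b.txt}
After op 10 (modify a.txt): modified={a.txt, c.txt} staged={a.txt, b.txt}
After op 11 (modify g.txt): modified={a.txt, c.txt, g.txt} staged={a.txt, b.txt}
After op 12 (git commit): modified={a.txt, c.txt, g.txt} staged={none}
After op 13 (modify f.txt): modified={a.txt, c.txt, f.txt, g.txt} staged={none}
After op 14 (git add c.txt): modified={a.txt, f.txt, g.txt} staged={c.txt}
After op 15 (git commit): modified={a.txt, f.txt, g.txt} staged={none}
After op 16 (modify b.txt): modified={a.txt, b.txt, f.txt, g.txt} staged={none}
After op 17 (git add b.txt): modified={a.txt, f.txt, g.txt} staged={b.txt}
After op 18 (modify c.txt): modified={a.txt, c.txt, f.txt, g.txt} staged={b.txt}
After op 19 (git commit): modified={a.txt, c.txt, f.txt, g.txt} staged={none}
After op 20 (modify b.txt): modified={a.txt, b.txt, c.txt, f.txt, g.txt} staged={none}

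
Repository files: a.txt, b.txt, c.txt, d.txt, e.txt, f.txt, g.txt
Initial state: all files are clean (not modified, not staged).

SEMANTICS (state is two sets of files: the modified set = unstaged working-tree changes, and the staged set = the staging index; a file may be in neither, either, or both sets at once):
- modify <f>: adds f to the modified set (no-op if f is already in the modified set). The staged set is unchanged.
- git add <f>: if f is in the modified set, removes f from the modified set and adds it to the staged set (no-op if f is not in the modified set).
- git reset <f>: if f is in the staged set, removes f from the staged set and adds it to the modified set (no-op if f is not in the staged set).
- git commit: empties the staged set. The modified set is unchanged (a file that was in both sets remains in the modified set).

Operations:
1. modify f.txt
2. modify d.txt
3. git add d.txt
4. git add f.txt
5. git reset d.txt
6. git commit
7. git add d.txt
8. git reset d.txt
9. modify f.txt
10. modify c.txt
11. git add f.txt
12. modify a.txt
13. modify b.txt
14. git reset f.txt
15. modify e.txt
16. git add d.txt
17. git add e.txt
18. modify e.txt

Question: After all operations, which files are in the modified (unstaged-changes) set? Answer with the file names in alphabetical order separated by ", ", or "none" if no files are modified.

Answer: a.txt, b.txt, c.txt, e.txt, f.txt

Derivation:
After op 1 (modify f.txt): modified={f.txt} staged={none}
After op 2 (modify d.txt): modified={d.txt, f.txt} staged={none}
After op 3 (git add d.txt): modified={f.txt} staged={d.txt}
After op 4 (git add f.txt): modified={none} staged={d.txt, f.txt}
After op 5 (git reset d.txt): modified={d.txt} staged={f.txt}
After op 6 (git commit): modified={d.txt} staged={none}
After op 7 (git add d.txt): modified={none} staged={d.txt}
After op 8 (git reset d.txt): modified={d.txt} staged={none}
After op 9 (modify f.txt): modified={d.txt, f.txt} staged={none}
After op 10 (modify c.txt): modified={c.txt, d.txt, f.txt} staged={none}
After op 11 (git add f.txt): modified={c.txt, d.txt} staged={f.txt}
After op 12 (modify a.txt): modified={a.txt, c.txt, d.txt} staged={f.txt}
After op 13 (modify b.txt): modified={a.txt, b.txt, c.txt, d.txt} staged={f.txt}
After op 14 (git reset f.txt): modified={a.txt, b.txt, c.txt, d.txt, f.txt} staged={none}
After op 15 (modify e.txt): modified={a.txt, b.txt, c.txt, d.txt, e.txt, f.txt} staged={none}
After op 16 (git add d.txt): modified={a.txt, b.txt, c.txt, e.txt, f.txt} staged={d.txt}
After op 17 (git add e.txt): modified={a.txt, b.txt, c.txt, f.txt} staged={d.txt, e.txt}
After op 18 (modify e.txt): modified={a.txt, b.txt, c.txt, e.txt, f.txt} staged={d.txt, e.txt}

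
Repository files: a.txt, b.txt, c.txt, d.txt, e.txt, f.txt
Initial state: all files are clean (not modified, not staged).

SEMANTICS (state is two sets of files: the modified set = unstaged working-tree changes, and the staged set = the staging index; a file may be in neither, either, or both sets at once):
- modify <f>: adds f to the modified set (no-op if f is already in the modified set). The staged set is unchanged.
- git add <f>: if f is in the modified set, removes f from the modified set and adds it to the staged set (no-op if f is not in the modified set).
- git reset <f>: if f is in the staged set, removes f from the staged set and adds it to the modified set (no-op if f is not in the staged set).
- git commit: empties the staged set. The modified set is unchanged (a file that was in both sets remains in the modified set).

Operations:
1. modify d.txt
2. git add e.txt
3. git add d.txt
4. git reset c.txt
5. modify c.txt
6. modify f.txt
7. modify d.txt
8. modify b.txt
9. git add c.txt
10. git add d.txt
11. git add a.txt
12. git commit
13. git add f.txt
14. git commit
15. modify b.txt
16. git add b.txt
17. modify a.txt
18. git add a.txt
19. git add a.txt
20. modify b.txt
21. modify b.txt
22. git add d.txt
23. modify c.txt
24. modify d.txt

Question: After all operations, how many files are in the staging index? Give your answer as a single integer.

After op 1 (modify d.txt): modified={d.txt} staged={none}
After op 2 (git add e.txt): modified={d.txt} staged={none}
After op 3 (git add d.txt): modified={none} staged={d.txt}
After op 4 (git reset c.txt): modified={none} staged={d.txt}
After op 5 (modify c.txt): modified={c.txt} staged={d.txt}
After op 6 (modify f.txt): modified={c.txt, f.txt} staged={d.txt}
After op 7 (modify d.txt): modified={c.txt, d.txt, f.txt} staged={d.txt}
After op 8 (modify b.txt): modified={b.txt, c.txt, d.txt, f.txt} staged={d.txt}
After op 9 (git add c.txt): modified={b.txt, d.txt, f.txt} staged={c.txt, d.txt}
After op 10 (git add d.txt): modified={b.txt, f.txt} staged={c.txt, d.txt}
After op 11 (git add a.txt): modified={b.txt, f.txt} staged={c.txt, d.txt}
After op 12 (git commit): modified={b.txt, f.txt} staged={none}
After op 13 (git add f.txt): modified={b.txt} staged={f.txt}
After op 14 (git commit): modified={b.txt} staged={none}
After op 15 (modify b.txt): modified={b.txt} staged={none}
After op 16 (git add b.txt): modified={none} staged={b.txt}
After op 17 (modify a.txt): modified={a.txt} staged={b.txt}
After op 18 (git add a.txt): modified={none} staged={a.txt, b.txt}
After op 19 (git add a.txt): modified={none} staged={a.txt, b.txt}
After op 20 (modify b.txt): modified={b.txt} staged={a.txt, b.txt}
After op 21 (modify b.txt): modified={b.txt} staged={a.txt, b.txt}
After op 22 (git add d.txt): modified={b.txt} staged={a.txt, b.txt}
After op 23 (modify c.txt): modified={b.txt, c.txt} staged={a.txt, b.txt}
After op 24 (modify d.txt): modified={b.txt, c.txt, d.txt} staged={a.txt, b.txt}
Final staged set: {a.txt, b.txt} -> count=2

Answer: 2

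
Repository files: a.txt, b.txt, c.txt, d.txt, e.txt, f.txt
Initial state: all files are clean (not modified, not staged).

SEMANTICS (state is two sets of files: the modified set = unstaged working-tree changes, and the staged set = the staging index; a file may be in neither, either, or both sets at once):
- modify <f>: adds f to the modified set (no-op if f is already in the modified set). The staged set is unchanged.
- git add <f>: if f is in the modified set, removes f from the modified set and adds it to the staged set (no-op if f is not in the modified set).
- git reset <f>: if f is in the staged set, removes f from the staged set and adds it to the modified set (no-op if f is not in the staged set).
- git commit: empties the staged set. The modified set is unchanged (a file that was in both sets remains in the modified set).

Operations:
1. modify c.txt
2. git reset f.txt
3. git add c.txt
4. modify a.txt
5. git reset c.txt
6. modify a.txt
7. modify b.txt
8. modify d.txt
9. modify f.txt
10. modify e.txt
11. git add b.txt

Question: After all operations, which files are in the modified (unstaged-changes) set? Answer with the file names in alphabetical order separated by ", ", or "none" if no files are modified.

After op 1 (modify c.txt): modified={c.txt} staged={none}
After op 2 (git reset f.txt): modified={c.txt} staged={none}
After op 3 (git add c.txt): modified={none} staged={c.txt}
After op 4 (modify a.txt): modified={a.txt} staged={c.txt}
After op 5 (git reset c.txt): modified={a.txt, c.txt} staged={none}
After op 6 (modify a.txt): modified={a.txt, c.txt} staged={none}
After op 7 (modify b.txt): modified={a.txt, b.txt, c.txt} staged={none}
After op 8 (modify d.txt): modified={a.txt, b.txt, c.txt, d.txt} staged={none}
After op 9 (modify f.txt): modified={a.txt, b.txt, c.txt, d.txt, f.txt} staged={none}
After op 10 (modify e.txt): modified={a.txt, b.txt, c.txt, d.txt, e.txt, f.txt} staged={none}
After op 11 (git add b.txt): modified={a.txt, c.txt, d.txt, e.txt, f.txt} staged={b.txt}

Answer: a.txt, c.txt, d.txt, e.txt, f.txt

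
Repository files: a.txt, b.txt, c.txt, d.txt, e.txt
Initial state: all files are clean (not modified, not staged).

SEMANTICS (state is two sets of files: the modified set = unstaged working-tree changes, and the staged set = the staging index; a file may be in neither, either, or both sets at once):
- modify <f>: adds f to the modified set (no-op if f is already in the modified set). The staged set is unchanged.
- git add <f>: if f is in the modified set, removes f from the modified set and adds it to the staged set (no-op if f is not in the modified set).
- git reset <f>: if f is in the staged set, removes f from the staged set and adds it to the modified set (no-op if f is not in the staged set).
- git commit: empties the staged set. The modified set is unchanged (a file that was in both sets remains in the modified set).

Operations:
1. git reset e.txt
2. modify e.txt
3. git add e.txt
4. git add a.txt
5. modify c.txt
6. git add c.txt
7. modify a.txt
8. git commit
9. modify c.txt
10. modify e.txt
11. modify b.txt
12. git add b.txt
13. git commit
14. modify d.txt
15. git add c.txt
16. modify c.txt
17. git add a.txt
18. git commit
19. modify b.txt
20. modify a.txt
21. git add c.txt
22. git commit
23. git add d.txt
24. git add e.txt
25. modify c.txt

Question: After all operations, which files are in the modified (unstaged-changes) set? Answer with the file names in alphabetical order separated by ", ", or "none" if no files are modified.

Answer: a.txt, b.txt, c.txt

Derivation:
After op 1 (git reset e.txt): modified={none} staged={none}
After op 2 (modify e.txt): modified={e.txt} staged={none}
After op 3 (git add e.txt): modified={none} staged={e.txt}
After op 4 (git add a.txt): modified={none} staged={e.txt}
After op 5 (modify c.txt): modified={c.txt} staged={e.txt}
After op 6 (git add c.txt): modified={none} staged={c.txt, e.txt}
After op 7 (modify a.txt): modified={a.txt} staged={c.txt, e.txt}
After op 8 (git commit): modified={a.txt} staged={none}
After op 9 (modify c.txt): modified={a.txt, c.txt} staged={none}
After op 10 (modify e.txt): modified={a.txt, c.txt, e.txt} staged={none}
After op 11 (modify b.txt): modified={a.txt, b.txt, c.txt, e.txt} staged={none}
After op 12 (git add b.txt): modified={a.txt, c.txt, e.txt} staged={b.txt}
After op 13 (git commit): modified={a.txt, c.txt, e.txt} staged={none}
After op 14 (modify d.txt): modified={a.txt, c.txt, d.txt, e.txt} staged={none}
After op 15 (git add c.txt): modified={a.txt, d.txt, e.txt} staged={c.txt}
After op 16 (modify c.txt): modified={a.txt, c.txt, d.txt, e.txt} staged={c.txt}
After op 17 (git add a.txt): modified={c.txt, d.txt, e.txt} staged={a.txt, c.txt}
After op 18 (git commit): modified={c.txt, d.txt, e.txt} staged={none}
After op 19 (modify b.txt): modified={b.txt, c.txt, d.txt, e.txt} staged={none}
After op 20 (modify a.txt): modified={a.txt, b.txt, c.txt, d.txt, e.txt} staged={none}
After op 21 (git add c.txt): modified={a.txt, b.txt, d.txt, e.txt} staged={c.txt}
After op 22 (git commit): modified={a.txt, b.txt, d.txt, e.txt} staged={none}
After op 23 (git add d.txt): modified={a.txt, b.txt, e.txt} staged={d.txt}
After op 24 (git add e.txt): modified={a.txt, b.txt} staged={d.txt, e.txt}
After op 25 (modify c.txt): modified={a.txt, b.txt, c.txt} staged={d.txt, e.txt}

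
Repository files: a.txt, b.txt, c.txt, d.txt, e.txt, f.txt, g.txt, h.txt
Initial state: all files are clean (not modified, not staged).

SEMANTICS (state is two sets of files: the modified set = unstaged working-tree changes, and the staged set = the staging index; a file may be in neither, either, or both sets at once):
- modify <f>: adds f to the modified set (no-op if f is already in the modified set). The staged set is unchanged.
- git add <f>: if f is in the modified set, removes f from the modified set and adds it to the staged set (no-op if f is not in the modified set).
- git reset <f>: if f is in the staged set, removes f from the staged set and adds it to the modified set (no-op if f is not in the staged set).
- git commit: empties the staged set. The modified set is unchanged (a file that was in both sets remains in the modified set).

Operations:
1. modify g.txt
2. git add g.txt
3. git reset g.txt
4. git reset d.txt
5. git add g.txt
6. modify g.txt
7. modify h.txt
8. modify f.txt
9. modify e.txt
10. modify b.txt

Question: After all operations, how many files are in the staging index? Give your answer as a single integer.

Answer: 1

Derivation:
After op 1 (modify g.txt): modified={g.txt} staged={none}
After op 2 (git add g.txt): modified={none} staged={g.txt}
After op 3 (git reset g.txt): modified={g.txt} staged={none}
After op 4 (git reset d.txt): modified={g.txt} staged={none}
After op 5 (git add g.txt): modified={none} staged={g.txt}
After op 6 (modify g.txt): modified={g.txt} staged={g.txt}
After op 7 (modify h.txt): modified={g.txt, h.txt} staged={g.txt}
After op 8 (modify f.txt): modified={f.txt, g.txt, h.txt} staged={g.txt}
After op 9 (modify e.txt): modified={e.txt, f.txt, g.txt, h.txt} staged={g.txt}
After op 10 (modify b.txt): modified={b.txt, e.txt, f.txt, g.txt, h.txt} staged={g.txt}
Final staged set: {g.txt} -> count=1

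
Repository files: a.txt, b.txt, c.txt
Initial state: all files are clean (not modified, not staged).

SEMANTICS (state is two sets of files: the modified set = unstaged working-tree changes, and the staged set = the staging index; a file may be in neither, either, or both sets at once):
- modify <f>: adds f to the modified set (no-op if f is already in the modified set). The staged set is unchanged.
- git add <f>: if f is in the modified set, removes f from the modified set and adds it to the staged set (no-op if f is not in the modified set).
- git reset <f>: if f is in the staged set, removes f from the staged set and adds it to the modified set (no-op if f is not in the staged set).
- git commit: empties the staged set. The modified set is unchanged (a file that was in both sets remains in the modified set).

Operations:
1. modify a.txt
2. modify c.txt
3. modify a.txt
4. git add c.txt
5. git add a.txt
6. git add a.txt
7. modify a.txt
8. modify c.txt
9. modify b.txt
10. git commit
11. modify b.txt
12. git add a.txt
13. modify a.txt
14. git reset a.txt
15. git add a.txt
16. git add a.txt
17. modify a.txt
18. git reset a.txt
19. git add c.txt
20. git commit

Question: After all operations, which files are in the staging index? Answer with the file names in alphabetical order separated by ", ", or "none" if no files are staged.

After op 1 (modify a.txt): modified={a.txt} staged={none}
After op 2 (modify c.txt): modified={a.txt, c.txt} staged={none}
After op 3 (modify a.txt): modified={a.txt, c.txt} staged={none}
After op 4 (git add c.txt): modified={a.txt} staged={c.txt}
After op 5 (git add a.txt): modified={none} staged={a.txt, c.txt}
After op 6 (git add a.txt): modified={none} staged={a.txt, c.txt}
After op 7 (modify a.txt): modified={a.txt} staged={a.txt, c.txt}
After op 8 (modify c.txt): modified={a.txt, c.txt} staged={a.txt, c.txt}
After op 9 (modify b.txt): modified={a.txt, b.txt, c.txt} staged={a.txt, c.txt}
After op 10 (git commit): modified={a.txt, b.txt, c.txt} staged={none}
After op 11 (modify b.txt): modified={a.txt, b.txt, c.txt} staged={none}
After op 12 (git add a.txt): modified={b.txt, c.txt} staged={a.txt}
After op 13 (modify a.txt): modified={a.txt, b.txt, c.txt} staged={a.txt}
After op 14 (git reset a.txt): modified={a.txt, b.txt, c.txt} staged={none}
After op 15 (git add a.txt): modified={b.txt, c.txt} staged={a.txt}
After op 16 (git add a.txt): modified={b.txt, c.txt} staged={a.txt}
After op 17 (modify a.txt): modified={a.txt, b.txt, c.txt} staged={a.txt}
After op 18 (git reset a.txt): modified={a.txt, b.txt, c.txt} staged={none}
After op 19 (git add c.txt): modified={a.txt, b.txt} staged={c.txt}
After op 20 (git commit): modified={a.txt, b.txt} staged={none}

Answer: none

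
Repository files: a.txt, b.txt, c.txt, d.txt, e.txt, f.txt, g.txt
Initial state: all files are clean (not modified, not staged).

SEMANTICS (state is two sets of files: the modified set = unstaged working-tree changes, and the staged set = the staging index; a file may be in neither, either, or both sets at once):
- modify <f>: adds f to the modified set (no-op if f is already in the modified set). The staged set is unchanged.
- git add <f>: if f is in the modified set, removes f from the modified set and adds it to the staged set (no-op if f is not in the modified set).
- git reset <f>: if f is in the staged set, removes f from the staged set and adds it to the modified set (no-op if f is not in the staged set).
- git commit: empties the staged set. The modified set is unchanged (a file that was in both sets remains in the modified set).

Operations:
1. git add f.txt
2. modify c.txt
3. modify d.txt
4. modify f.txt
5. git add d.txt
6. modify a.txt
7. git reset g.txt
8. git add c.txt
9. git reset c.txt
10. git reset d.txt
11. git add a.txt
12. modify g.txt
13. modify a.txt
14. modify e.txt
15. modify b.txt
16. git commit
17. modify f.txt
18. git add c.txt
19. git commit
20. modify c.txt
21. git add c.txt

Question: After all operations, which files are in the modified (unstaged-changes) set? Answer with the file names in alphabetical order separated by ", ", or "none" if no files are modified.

Answer: a.txt, b.txt, d.txt, e.txt, f.txt, g.txt

Derivation:
After op 1 (git add f.txt): modified={none} staged={none}
After op 2 (modify c.txt): modified={c.txt} staged={none}
After op 3 (modify d.txt): modified={c.txt, d.txt} staged={none}
After op 4 (modify f.txt): modified={c.txt, d.txt, f.txt} staged={none}
After op 5 (git add d.txt): modified={c.txt, f.txt} staged={d.txt}
After op 6 (modify a.txt): modified={a.txt, c.txt, f.txt} staged={d.txt}
After op 7 (git reset g.txt): modified={a.txt, c.txt, f.txt} staged={d.txt}
After op 8 (git add c.txt): modified={a.txt, f.txt} staged={c.txt, d.txt}
After op 9 (git reset c.txt): modified={a.txt, c.txt, f.txt} staged={d.txt}
After op 10 (git reset d.txt): modified={a.txt, c.txt, d.txt, f.txt} staged={none}
After op 11 (git add a.txt): modified={c.txt, d.txt, f.txt} staged={a.txt}
After op 12 (modify g.txt): modified={c.txt, d.txt, f.txt, g.txt} staged={a.txt}
After op 13 (modify a.txt): modified={a.txt, c.txt, d.txt, f.txt, g.txt} staged={a.txt}
After op 14 (modify e.txt): modified={a.txt, c.txt, d.txt, e.txt, f.txt, g.txt} staged={a.txt}
After op 15 (modify b.txt): modified={a.txt, b.txt, c.txt, d.txt, e.txt, f.txt, g.txt} staged={a.txt}
After op 16 (git commit): modified={a.txt, b.txt, c.txt, d.txt, e.txt, f.txt, g.txt} staged={none}
After op 17 (modify f.txt): modified={a.txt, b.txt, c.txt, d.txt, e.txt, f.txt, g.txt} staged={none}
After op 18 (git add c.txt): modified={a.txt, b.txt, d.txt, e.txt, f.txt, g.txt} staged={c.txt}
After op 19 (git commit): modified={a.txt, b.txt, d.txt, e.txt, f.txt, g.txt} staged={none}
After op 20 (modify c.txt): modified={a.txt, b.txt, c.txt, d.txt, e.txt, f.txt, g.txt} staged={none}
After op 21 (git add c.txt): modified={a.txt, b.txt, d.txt, e.txt, f.txt, g.txt} staged={c.txt}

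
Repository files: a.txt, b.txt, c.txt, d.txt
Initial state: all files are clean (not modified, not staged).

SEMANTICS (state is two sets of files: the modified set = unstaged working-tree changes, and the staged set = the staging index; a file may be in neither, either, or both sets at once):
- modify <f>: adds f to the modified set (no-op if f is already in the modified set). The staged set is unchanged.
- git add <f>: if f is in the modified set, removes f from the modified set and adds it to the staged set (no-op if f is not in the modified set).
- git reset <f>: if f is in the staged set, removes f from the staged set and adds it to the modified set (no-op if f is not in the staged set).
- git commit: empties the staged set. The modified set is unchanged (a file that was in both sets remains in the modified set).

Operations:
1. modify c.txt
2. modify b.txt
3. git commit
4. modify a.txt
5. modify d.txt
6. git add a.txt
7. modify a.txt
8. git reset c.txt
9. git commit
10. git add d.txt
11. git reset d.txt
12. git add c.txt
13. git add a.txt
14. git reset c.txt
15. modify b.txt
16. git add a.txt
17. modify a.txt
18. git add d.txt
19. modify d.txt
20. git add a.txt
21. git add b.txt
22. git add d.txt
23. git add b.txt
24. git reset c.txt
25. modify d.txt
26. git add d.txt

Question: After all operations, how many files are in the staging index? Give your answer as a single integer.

Answer: 3

Derivation:
After op 1 (modify c.txt): modified={c.txt} staged={none}
After op 2 (modify b.txt): modified={b.txt, c.txt} staged={none}
After op 3 (git commit): modified={b.txt, c.txt} staged={none}
After op 4 (modify a.txt): modified={a.txt, b.txt, c.txt} staged={none}
After op 5 (modify d.txt): modified={a.txt, b.txt, c.txt, d.txt} staged={none}
After op 6 (git add a.txt): modified={b.txt, c.txt, d.txt} staged={a.txt}
After op 7 (modify a.txt): modified={a.txt, b.txt, c.txt, d.txt} staged={a.txt}
After op 8 (git reset c.txt): modified={a.txt, b.txt, c.txt, d.txt} staged={a.txt}
After op 9 (git commit): modified={a.txt, b.txt, c.txt, d.txt} staged={none}
After op 10 (git add d.txt): modified={a.txt, b.txt, c.txt} staged={d.txt}
After op 11 (git reset d.txt): modified={a.txt, b.txt, c.txt, d.txt} staged={none}
After op 12 (git add c.txt): modified={a.txt, b.txt, d.txt} staged={c.txt}
After op 13 (git add a.txt): modified={b.txt, d.txt} staged={a.txt, c.txt}
After op 14 (git reset c.txt): modified={b.txt, c.txt, d.txt} staged={a.txt}
After op 15 (modify b.txt): modified={b.txt, c.txt, d.txt} staged={a.txt}
After op 16 (git add a.txt): modified={b.txt, c.txt, d.txt} staged={a.txt}
After op 17 (modify a.txt): modified={a.txt, b.txt, c.txt, d.txt} staged={a.txt}
After op 18 (git add d.txt): modified={a.txt, b.txt, c.txt} staged={a.txt, d.txt}
After op 19 (modify d.txt): modified={a.txt, b.txt, c.txt, d.txt} staged={a.txt, d.txt}
After op 20 (git add a.txt): modified={b.txt, c.txt, d.txt} staged={a.txt, d.txt}
After op 21 (git add b.txt): modified={c.txt, d.txt} staged={a.txt, b.txt, d.txt}
After op 22 (git add d.txt): modified={c.txt} staged={a.txt, b.txt, d.txt}
After op 23 (git add b.txt): modified={c.txt} staged={a.txt, b.txt, d.txt}
After op 24 (git reset c.txt): modified={c.txt} staged={a.txt, b.txt, d.txt}
After op 25 (modify d.txt): modified={c.txt, d.txt} staged={a.txt, b.txt, d.txt}
After op 26 (git add d.txt): modified={c.txt} staged={a.txt, b.txt, d.txt}
Final staged set: {a.txt, b.txt, d.txt} -> count=3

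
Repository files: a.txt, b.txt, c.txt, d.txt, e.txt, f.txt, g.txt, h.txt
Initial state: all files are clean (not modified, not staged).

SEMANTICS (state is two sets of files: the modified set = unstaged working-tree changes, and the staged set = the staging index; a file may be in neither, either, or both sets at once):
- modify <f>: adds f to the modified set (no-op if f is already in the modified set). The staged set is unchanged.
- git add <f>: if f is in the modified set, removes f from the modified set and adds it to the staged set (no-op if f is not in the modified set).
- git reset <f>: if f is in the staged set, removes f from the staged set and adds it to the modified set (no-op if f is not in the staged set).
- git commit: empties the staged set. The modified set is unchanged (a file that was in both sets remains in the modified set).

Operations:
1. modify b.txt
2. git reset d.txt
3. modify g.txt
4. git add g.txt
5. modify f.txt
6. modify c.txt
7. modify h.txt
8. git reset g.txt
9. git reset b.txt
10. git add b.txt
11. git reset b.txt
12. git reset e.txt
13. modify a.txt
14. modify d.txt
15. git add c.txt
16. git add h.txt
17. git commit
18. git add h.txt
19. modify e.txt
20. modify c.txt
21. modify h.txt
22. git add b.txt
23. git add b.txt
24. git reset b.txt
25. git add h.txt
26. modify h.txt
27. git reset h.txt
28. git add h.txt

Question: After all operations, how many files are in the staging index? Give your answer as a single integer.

After op 1 (modify b.txt): modified={b.txt} staged={none}
After op 2 (git reset d.txt): modified={b.txt} staged={none}
After op 3 (modify g.txt): modified={b.txt, g.txt} staged={none}
After op 4 (git add g.txt): modified={b.txt} staged={g.txt}
After op 5 (modify f.txt): modified={b.txt, f.txt} staged={g.txt}
After op 6 (modify c.txt): modified={b.txt, c.txt, f.txt} staged={g.txt}
After op 7 (modify h.txt): modified={b.txt, c.txt, f.txt, h.txt} staged={g.txt}
After op 8 (git reset g.txt): modified={b.txt, c.txt, f.txt, g.txt, h.txt} staged={none}
After op 9 (git reset b.txt): modified={b.txt, c.txt, f.txt, g.txt, h.txt} staged={none}
After op 10 (git add b.txt): modified={c.txt, f.txt, g.txt, h.txt} staged={b.txt}
After op 11 (git reset b.txt): modified={b.txt, c.txt, f.txt, g.txt, h.txt} staged={none}
After op 12 (git reset e.txt): modified={b.txt, c.txt, f.txt, g.txt, h.txt} staged={none}
After op 13 (modify a.txt): modified={a.txt, b.txt, c.txt, f.txt, g.txt, h.txt} staged={none}
After op 14 (modify d.txt): modified={a.txt, b.txt, c.txt, d.txt, f.txt, g.txt, h.txt} staged={none}
After op 15 (git add c.txt): modified={a.txt, b.txt, d.txt, f.txt, g.txt, h.txt} staged={c.txt}
After op 16 (git add h.txt): modified={a.txt, b.txt, d.txt, f.txt, g.txt} staged={c.txt, h.txt}
After op 17 (git commit): modified={a.txt, b.txt, d.txt, f.txt, g.txt} staged={none}
After op 18 (git add h.txt): modified={a.txt, b.txt, d.txt, f.txt, g.txt} staged={none}
After op 19 (modify e.txt): modified={a.txt, b.txt, d.txt, e.txt, f.txt, g.txt} staged={none}
After op 20 (modify c.txt): modified={a.txt, b.txt, c.txt, d.txt, e.txt, f.txt, g.txt} staged={none}
After op 21 (modify h.txt): modified={a.txt, b.txt, c.txt, d.txt, e.txt, f.txt, g.txt, h.txt} staged={none}
After op 22 (git add b.txt): modified={a.txt, c.txt, d.txt, e.txt, f.txt, g.txt, h.txt} staged={b.txt}
After op 23 (git add b.txt): modified={a.txt, c.txt, d.txt, e.txt, f.txt, g.txt, h.txt} staged={b.txt}
After op 24 (git reset b.txt): modified={a.txt, b.txt, c.txt, d.txt, e.txt, f.txt, g.txt, h.txt} staged={none}
After op 25 (git add h.txt): modified={a.txt, b.txt, c.txt, d.txt, e.txt, f.txt, g.txt} staged={h.txt}
After op 26 (modify h.txt): modified={a.txt, b.txt, c.txt, d.txt, e.txt, f.txt, g.txt, h.txt} staged={h.txt}
After op 27 (git reset h.txt): modified={a.txt, b.txt, c.txt, d.txt, e.txt, f.txt, g.txt, h.txt} staged={none}
After op 28 (git add h.txt): modified={a.txt, b.txt, c.txt, d.txt, e.txt, f.txt, g.txt} staged={h.txt}
Final staged set: {h.txt} -> count=1

Answer: 1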